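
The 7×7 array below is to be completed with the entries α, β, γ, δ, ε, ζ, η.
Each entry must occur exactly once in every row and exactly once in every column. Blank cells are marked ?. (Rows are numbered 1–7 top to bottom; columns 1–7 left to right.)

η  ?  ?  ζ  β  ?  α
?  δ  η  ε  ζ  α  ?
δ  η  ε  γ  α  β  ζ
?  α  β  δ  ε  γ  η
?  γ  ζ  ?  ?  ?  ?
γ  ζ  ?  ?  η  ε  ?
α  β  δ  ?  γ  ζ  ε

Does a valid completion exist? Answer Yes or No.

No row or column among the givens repeats a symbol, and propagating forced cells runs into no contradiction.
One valid completion exists (for instance, η ε γ ζ β δ α / β δ η ε ζ α γ / δ η ε γ α β ζ / ζ α β δ ε γ η / ε γ ζ α δ η β / γ ζ α β η ε δ / α β δ η γ ζ ε).

Yes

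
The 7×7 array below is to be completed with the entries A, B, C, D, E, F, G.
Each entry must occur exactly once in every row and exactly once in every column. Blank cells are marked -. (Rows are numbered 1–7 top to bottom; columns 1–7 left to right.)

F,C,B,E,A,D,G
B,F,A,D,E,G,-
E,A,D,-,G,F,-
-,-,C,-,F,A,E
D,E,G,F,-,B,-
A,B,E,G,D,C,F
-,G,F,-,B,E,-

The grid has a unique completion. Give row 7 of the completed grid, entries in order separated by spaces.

C G F A B E D

Row 7, column 1: row 7 has {B, E, F, G} and column 1 has {A, B, D, E, F}, leaving only C.
Row 7, column 4: row 7 has {B, C, E, F, G} and column 4 has {D, E, F, G}, leaving only A.
Row 7, column 7: row 7 has {A, B, C, E, F, G} and column 7 has {E, F, G}, leaving only D.
So row 7 reads: C G F A B E D.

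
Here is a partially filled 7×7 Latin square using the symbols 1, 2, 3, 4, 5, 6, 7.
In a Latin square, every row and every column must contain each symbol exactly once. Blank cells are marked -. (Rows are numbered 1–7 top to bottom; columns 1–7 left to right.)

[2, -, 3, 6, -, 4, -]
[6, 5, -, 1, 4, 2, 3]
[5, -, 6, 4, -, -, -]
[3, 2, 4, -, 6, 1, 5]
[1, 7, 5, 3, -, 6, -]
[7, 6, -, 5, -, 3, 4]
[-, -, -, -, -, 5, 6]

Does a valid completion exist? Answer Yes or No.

No

Row 1, column 2: row 1 has {2, 3, 4, 6} and column 2 has {2, 5, 6, 7}, so it must be 1.
Row 1, column 7: row 1 has {1, 2, 3, 4, 6} and column 7 has {3, 4, 5, 6}, so it must be 7.
Row 1, column 5: row 1 has {1, 2, 3, 4, 6, 7} and column 5 has {4, 6}, so it must be 5.
Row 2, column 3: row 2 has {1, 2, 3, 4, 5, 6} and column 3 has {3, 4, 5, 6}, so it must be 7.
Row 3, column 2: row 3 has {4, 5, 6} and column 2 has {1, 2, 5, 6, 7}, so it must be 3.
Row 3, column 6: row 3 has {3, 4, 5, 6} and column 6 has {1, 2, 3, 4, 5, 6}, so it must be 7.
Row 4, column 4: row 4 has {1, 2, 3, 4, 5, 6} and column 4 has {1, 3, 4, 5, 6}, so it must be 7.
Row 5, column 5: row 5 has {1, 3, 5, 6, 7} and column 5 has {4, 5, 6}, so it must be 2.
Now row 5, column 7: row 5 together with column 7 already contain {1, 2, 3, 4, 5, 6, 7} — every symbol — so nothing can go there. The grid has no valid completion.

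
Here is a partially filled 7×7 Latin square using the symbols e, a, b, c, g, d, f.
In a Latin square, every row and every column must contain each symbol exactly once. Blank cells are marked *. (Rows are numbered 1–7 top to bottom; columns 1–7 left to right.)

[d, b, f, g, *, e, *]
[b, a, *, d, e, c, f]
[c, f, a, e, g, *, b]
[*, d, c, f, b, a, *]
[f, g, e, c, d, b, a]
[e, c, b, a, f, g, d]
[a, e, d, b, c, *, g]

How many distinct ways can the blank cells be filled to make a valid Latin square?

Row 1, column 5: eliminating its row and column leaves {a}.
Row 1, column 7: eliminating its row and column leaves {c}.
Row 2, column 3: eliminating its row and column leaves {g}.
Row 3, column 6: eliminating its row and column leaves {d}.
Row 4, column 1: eliminating its row and column leaves {g}.
Row 4, column 7: eliminating its row and column leaves {e}.
Row 7, column 6: eliminating its row and column leaves {f}.
Only one assignment across all blanks avoids any row or column repeat, giving 1 completion.

1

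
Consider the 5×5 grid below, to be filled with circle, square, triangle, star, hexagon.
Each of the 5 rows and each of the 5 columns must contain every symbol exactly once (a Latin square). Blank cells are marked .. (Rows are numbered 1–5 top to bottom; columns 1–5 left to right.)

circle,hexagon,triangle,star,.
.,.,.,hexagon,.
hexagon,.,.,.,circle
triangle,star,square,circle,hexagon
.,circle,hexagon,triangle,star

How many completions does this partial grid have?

Row 1, column 5: eliminating its row and column leaves {square}.
Row 2, column 1: eliminating its row and column leaves {square, star}.
Row 2, column 2: eliminating its row and column leaves {square, triangle}.
Row 2, column 3: eliminating its row and column leaves {circle, star}.
Row 2, column 5: eliminating its row and column leaves {square, triangle}.
Row 3, column 2: eliminating its row and column leaves {square, triangle}.
Row 3, column 3: eliminating its row and column leaves {star}.
Row 3, column 4: eliminating its row and column leaves {square}.
Row 5, column 1: eliminating its row and column leaves {square}.
Only one assignment across all blanks avoids any row or column repeat, giving 1 completion.

1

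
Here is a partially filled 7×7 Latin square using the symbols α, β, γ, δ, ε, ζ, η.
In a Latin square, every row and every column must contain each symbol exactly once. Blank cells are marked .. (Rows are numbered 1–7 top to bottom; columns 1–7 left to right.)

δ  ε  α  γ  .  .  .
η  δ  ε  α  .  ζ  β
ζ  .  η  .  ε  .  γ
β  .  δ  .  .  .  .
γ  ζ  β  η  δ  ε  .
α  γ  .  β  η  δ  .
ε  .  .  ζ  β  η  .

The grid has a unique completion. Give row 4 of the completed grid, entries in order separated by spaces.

Row 4, column 4: row 4 has {β, δ} and column 4 has {α, β, γ, ζ, η}, leaving only ε.
Row 1, column 5: row 1 has {α, γ, δ, ε} and column 5 has {β, δ, ε, η}, leaving only ζ.
Row 1, column 6: row 1 has {α, γ, δ, ε, ζ} and column 6 has {δ, ε, ζ, η}, leaving only β.
Row 1, column 7: row 1 has {α, β, γ, δ, ε, ζ} and column 7 has {β, γ}, leaving only η.
Row 2, column 5: row 2 has {α, β, δ, ε, ζ, η} and column 5 has {β, δ, ε, ζ, η}, leaving only γ.
Row 4, column 5: row 4 has {β, δ, ε} and column 5 has {β, γ, δ, ε, ζ, η}, leaving only α.
Row 4, column 2: row 4 has {α, β, δ, ε} and column 2 has {γ, δ, ε, ζ}, leaving only η.
Row 4, column 6: row 4 has {α, β, δ, ε, η} and column 6 has {β, δ, ε, ζ, η}, leaving only γ.
Row 4, column 7: row 4 has {α, β, γ, δ, ε, η} and column 7 has {β, γ, η}, leaving only ζ.
So row 4 reads: β η δ ε α γ ζ.

β η δ ε α γ ζ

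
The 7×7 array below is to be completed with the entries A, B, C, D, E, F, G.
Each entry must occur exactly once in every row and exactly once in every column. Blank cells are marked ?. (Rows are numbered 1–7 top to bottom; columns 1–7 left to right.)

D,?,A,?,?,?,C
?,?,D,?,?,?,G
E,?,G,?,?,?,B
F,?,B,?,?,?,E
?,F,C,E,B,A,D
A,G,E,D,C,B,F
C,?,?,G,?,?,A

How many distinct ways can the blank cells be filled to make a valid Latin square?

10

Row 1, column 2: eliminating its row and column leaves {B, E}.
Row 1, column 4: eliminating its row and column leaves {B, F}.
Row 1, column 5: eliminating its row and column leaves {E, F, G}.
Row 1, column 6: eliminating its row and column leaves {E, F, G}.
Row 2, column 1: eliminating its row and column leaves {B}.
Row 2, column 2: eliminating its row and column leaves {A, B, C, E}.
Row 2, column 4: eliminating its row and column leaves {A, B, C, F}.
Row 2, column 5: eliminating its row and column leaves {A, E, F}.
Row 2, column 6: eliminating its row and column leaves {C, E, F}.
Row 3, column 2: eliminating its row and column leaves {A, C, D}.
Row 3, column 4: eliminating its row and column leaves {A, C, F}.
Row 3, column 5: eliminating its row and column leaves {A, D, F}.
Row 3, column 6: eliminating its row and column leaves {C, D, F}.
Row 4, column 2: eliminating its row and column leaves {A, C, D}.
Row 4, column 4: eliminating its row and column leaves {A, C}.
Row 4, column 5: eliminating its row and column leaves {A, D, G}.
Row 4, column 6: eliminating its row and column leaves {C, D, G}.
Row 5, column 1: eliminating its row and column leaves {G}.
Row 7, column 2: eliminating its row and column leaves {B, D, E}.
Row 7, column 3: eliminating its row and column leaves {F}.
Row 7, column 5: eliminating its row and column leaves {D, E, F}.
Row 7, column 6: eliminating its row and column leaves {D, E, F}.
Enumerating the assignments across these blanks that avoid any row or column repeat gives 10 completions.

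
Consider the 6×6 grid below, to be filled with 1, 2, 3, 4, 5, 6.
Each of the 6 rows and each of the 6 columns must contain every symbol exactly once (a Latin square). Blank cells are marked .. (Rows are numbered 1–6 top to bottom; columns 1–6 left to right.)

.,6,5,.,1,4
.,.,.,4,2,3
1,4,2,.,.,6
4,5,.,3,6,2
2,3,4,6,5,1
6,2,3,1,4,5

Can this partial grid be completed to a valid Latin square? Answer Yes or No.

Yes

No row or column among the givens repeats a symbol, and propagating forced cells runs into no contradiction.
One valid completion exists (for instance, 3 6 5 2 1 4 / 5 1 6 4 2 3 / 1 4 2 5 3 6 / 4 5 1 3 6 2 / 2 3 4 6 5 1 / 6 2 3 1 4 5).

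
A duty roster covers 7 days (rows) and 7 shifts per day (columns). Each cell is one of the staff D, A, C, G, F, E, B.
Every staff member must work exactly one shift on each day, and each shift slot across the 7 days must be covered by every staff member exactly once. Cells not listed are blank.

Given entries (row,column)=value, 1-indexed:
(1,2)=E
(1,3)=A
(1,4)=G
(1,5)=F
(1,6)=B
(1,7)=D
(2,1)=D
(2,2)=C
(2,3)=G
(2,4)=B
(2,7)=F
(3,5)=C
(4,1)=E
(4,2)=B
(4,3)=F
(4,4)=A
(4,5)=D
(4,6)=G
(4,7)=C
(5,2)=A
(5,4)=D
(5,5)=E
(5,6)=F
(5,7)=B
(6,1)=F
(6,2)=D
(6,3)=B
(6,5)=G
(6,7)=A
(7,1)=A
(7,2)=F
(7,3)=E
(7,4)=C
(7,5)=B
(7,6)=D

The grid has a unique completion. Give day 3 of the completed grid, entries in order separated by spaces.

B G D F C A E

Day 3, shift 2: day 3 has {C} and shift 2 has {D, A, C, F, E, B}, leaving only G.
Day 3, shift 1: day 3 has {C, G} and shift 1 has {D, A, F, E}, leaving only B.
Day 3, shift 3: day 3 has {C, G, B} and shift 3 has {A, G, F, E, B}, leaving only D.
Day 3, shift 7: day 3 has {D, C, G, B} and shift 7 has {D, A, C, F, B}, leaving only E.
Day 3, shift 4: day 3 has {D, C, G, E, B} and shift 4 has {D, A, C, G, B}, leaving only F.
Day 3, shift 6: day 3 has {D, C, G, F, E, B} and shift 6 has {D, G, F, B}, leaving only A.
So day 3 reads: B G D F C A E.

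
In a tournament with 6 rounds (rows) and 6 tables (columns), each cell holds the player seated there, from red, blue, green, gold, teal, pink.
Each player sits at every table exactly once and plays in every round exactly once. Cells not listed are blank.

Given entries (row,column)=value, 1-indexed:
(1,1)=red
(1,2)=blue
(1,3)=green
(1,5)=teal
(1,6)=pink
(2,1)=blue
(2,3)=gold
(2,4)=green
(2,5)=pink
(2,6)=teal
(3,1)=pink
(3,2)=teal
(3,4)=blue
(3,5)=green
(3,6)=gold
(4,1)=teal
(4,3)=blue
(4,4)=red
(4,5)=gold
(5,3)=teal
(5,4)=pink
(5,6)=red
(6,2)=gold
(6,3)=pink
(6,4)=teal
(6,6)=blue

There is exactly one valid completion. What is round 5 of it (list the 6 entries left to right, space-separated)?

Round 5, table 2: round 5 has {red, teal, pink} and table 2 has {blue, gold, teal}, leaving only green.
Round 5, table 1: round 5 has {red, green, teal, pink} and table 1 has {red, blue, teal, pink}, leaving only gold.
Round 5, table 5: round 5 has {red, green, gold, teal, pink} and table 5 has {green, gold, teal, pink}, leaving only blue.
So round 5 reads: gold green teal pink blue red.

gold green teal pink blue red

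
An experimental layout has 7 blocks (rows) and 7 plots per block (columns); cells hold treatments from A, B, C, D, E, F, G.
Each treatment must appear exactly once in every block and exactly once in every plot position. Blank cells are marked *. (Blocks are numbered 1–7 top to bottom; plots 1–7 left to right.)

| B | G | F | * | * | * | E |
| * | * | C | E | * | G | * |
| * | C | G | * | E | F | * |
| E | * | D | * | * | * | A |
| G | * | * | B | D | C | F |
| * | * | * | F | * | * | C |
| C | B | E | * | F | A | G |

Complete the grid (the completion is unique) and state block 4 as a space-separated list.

Block 4, plot 2: block 4 has {A, D, E} and plot 2 has {B, C, G}, leaving only F.
Block 4, plot 6: block 4 has {A, D, E, F} and plot 6 has {A, C, F, G}, leaving only B.
Block 1, plot 6: block 1 has {B, E, F, G} and plot 6 has {A, B, C, F, G}, leaving only D.
Block 5, plot 3: block 5 has {B, C, D, F, G} and plot 3 has {C, D, E, F, G}, leaving only A.
Block 5, plot 2: block 5 has {A, B, C, D, F, G} and plot 2 has {B, C, F, G}, leaving only E.
Block 6, plot 3: block 6 has {C, F} and plot 3 has {A, C, D, E, F, G}, leaving only B.
Block 6, plot 6: block 6 has {B, C, F} and plot 6 has {A, B, C, D, F, G}, leaving only E.
Block 7, plot 4: block 7 has {A, B, C, E, F, G} and plot 4 has {B, E, F}, leaving only D.
Block 3, plot 4: block 3 has {C, E, F, G} and plot 4 has {B, D, E, F}, leaving only A.
Block 1, plot 4: block 1 has {B, D, E, F, G} and plot 4 has {A, B, D, E, F}, leaving only C.
Block 4, plot 4: block 4 has {A, B, D, E, F} and plot 4 has {A, B, C, D, E, F}, leaving only G.
Block 4, plot 5: block 4 has {A, B, D, E, F, G} and plot 5 has {D, E, F}, leaving only C.
So block 4 reads: E F D G C B A.

E F D G C B A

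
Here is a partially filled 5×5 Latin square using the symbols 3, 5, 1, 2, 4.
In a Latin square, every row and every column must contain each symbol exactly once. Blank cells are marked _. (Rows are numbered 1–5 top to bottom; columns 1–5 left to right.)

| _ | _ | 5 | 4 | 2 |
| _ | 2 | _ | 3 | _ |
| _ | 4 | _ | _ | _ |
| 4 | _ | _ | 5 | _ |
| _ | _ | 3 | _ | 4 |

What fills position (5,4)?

Row 5, column 4 is narrowed to {1, 2}.
If it were 2, then row 4, column 5 would be left with no valid symbol.
So row 5, column 4 must be 1.

1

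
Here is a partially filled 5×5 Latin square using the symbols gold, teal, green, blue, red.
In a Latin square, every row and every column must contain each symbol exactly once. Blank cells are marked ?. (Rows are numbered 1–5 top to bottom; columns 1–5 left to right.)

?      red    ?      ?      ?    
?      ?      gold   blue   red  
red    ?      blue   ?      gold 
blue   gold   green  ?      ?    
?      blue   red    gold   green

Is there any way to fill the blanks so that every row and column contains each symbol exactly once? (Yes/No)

Yes

No row or column among the givens repeats a symbol, and propagating forced cells runs into no contradiction.
One valid completion exists (for instance, gold red teal green blue / green teal gold blue red / red green blue teal gold / blue gold green red teal / teal blue red gold green).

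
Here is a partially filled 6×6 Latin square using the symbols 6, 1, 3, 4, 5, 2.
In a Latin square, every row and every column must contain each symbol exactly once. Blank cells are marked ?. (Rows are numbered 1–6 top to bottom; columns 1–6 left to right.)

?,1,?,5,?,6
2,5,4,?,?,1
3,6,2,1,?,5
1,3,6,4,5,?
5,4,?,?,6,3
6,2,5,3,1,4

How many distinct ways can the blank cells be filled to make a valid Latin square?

1

Row 1, column 1: eliminating its row and column leaves {4}.
Row 1, column 3: eliminating its row and column leaves {3}.
Row 1, column 5: eliminating its row and column leaves {3, 4, 2}.
Row 2, column 4: eliminating its row and column leaves {6}.
Row 2, column 5: eliminating its row and column leaves {3}.
Row 3, column 5: eliminating its row and column leaves {4}.
Row 4, column 6: eliminating its row and column leaves {2}.
Row 5, column 3: eliminating its row and column leaves {1}.
Row 5, column 4: eliminating its row and column leaves {2}.
Only one assignment across all blanks avoids any row or column repeat, giving 1 completion.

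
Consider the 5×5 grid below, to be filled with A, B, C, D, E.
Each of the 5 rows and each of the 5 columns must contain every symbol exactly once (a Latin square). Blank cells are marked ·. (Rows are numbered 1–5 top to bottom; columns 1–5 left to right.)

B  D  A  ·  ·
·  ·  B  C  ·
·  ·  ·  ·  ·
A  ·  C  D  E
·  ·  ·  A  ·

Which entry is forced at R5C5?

Row 1, column 4: row 1 has {A, B, D} and column 4 has {A, C, D}, leaving only E.
Row 1, column 5: row 1 has {A, B, D, E} and column 5 has {E}, leaving only C.
Row 3, column 4: row 3 has {} and column 4 has {A, C, D, E}, leaving only B.
Row 4, column 2: row 4 has {A, C, D, E} and column 2 has {D}, leaving only B.
Row 5, column 5 is narrowed to {B, D}.
If it were D, then row 3, column 5 would be left with no valid symbol.
So row 5, column 5 must be B.

B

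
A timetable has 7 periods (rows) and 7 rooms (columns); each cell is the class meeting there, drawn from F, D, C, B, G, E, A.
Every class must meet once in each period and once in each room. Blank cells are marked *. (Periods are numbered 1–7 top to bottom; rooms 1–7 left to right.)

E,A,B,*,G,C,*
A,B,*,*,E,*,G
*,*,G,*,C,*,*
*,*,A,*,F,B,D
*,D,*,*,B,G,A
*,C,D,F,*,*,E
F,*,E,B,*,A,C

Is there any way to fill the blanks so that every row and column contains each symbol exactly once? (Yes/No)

Period 6, room 6: period 6 together with room 6 already contain {F, D, C, B, G, E, A} — every symbol — so nothing can go there. The grid has no valid completion.

No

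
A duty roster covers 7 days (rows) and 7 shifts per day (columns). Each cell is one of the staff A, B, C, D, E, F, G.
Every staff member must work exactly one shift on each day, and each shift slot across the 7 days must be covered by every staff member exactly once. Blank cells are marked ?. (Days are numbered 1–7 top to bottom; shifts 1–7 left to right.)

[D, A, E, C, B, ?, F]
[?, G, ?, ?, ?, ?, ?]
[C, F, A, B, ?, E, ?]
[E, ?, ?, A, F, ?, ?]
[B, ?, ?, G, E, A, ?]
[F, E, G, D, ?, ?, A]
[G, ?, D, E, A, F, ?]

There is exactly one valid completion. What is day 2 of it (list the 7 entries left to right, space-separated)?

A G B F D C E

Day 2, shift 1: day 2 has {G} and shift 1 has {B, C, D, E, F, G}, leaving only A.
Day 2, shift 4: day 2 has {A, G} and shift 4 has {A, B, C, D, E, G}, leaving only F.
Day 1, shift 6: day 1 has {A, B, C, D, E, F} and shift 6 has {A, E, F}, leaving only G.
Day 6, shift 5: day 6 has {A, D, E, F, G} and shift 5 has {A, B, E, F}, leaving only C.
Day 2, shift 5: day 2 has {A, F, G} and shift 5 has {A, B, C, E, F}, leaving only D.
Day 3, shift 5: day 3 has {A, B, C, E, F} and shift 5 has {A, B, C, D, E, F}, leaving only G.
Day 3, shift 7: day 3 has {A, B, C, E, F, G} and shift 7 has {A, F}, leaving only D.
Day 5, shift 7: day 5 has {A, B, E, G} and shift 7 has {A, D, F}, leaving only C.
Day 5, shift 2: day 5 has {A, B, C, E, G} and shift 2 has {A, E, F, G}, leaving only D.
Day 5, shift 3: day 5 has {A, B, C, D, E, G} and shift 3 has {A, D, E, G}, leaving only F.
Day 6, shift 6: day 6 has {A, C, D, E, F, G} and shift 6 has {A, E, F, G}, leaving only B.
Day 2, shift 6: day 2 has {A, D, F, G} and shift 6 has {A, B, E, F, G}, leaving only C.
Day 2, shift 3: day 2 has {A, C, D, F, G} and shift 3 has {A, D, E, F, G}, leaving only B.
Day 2, shift 7: day 2 has {A, B, C, D, F, G} and shift 7 has {A, C, D, F}, leaving only E.
So day 2 reads: A G B F D C E.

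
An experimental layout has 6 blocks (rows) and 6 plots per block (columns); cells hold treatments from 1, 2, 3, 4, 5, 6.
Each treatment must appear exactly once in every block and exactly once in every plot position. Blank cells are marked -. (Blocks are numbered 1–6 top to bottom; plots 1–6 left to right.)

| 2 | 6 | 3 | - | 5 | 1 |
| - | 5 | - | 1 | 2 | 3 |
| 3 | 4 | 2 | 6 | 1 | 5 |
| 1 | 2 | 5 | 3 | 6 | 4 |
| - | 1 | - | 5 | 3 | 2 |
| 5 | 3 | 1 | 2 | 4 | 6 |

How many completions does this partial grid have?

2

Block 1, plot 4: eliminating its block and plot leaves {4}.
Block 2, plot 1: eliminating its block and plot leaves {4, 6}.
Block 2, plot 3: eliminating its block and plot leaves {4, 6}.
Block 5, plot 1: eliminating its block and plot leaves {4, 6}.
Block 5, plot 3: eliminating its block and plot leaves {4, 6}.
Enumerating the assignments across these blanks that avoid any block or plot repeat gives 2 completions.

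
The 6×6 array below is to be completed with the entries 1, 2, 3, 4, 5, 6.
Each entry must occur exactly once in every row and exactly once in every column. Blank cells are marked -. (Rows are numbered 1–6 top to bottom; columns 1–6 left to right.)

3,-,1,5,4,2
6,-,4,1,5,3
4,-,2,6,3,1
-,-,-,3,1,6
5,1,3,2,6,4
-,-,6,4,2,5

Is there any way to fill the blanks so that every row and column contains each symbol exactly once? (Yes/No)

No row or column among the givens repeats a symbol, and propagating forced cells runs into no contradiction.
One valid completion exists (for instance, 3 6 1 5 4 2 / 6 2 4 1 5 3 / 4 5 2 6 3 1 / 2 4 5 3 1 6 / 5 1 3 2 6 4 / 1 3 6 4 2 5).

Yes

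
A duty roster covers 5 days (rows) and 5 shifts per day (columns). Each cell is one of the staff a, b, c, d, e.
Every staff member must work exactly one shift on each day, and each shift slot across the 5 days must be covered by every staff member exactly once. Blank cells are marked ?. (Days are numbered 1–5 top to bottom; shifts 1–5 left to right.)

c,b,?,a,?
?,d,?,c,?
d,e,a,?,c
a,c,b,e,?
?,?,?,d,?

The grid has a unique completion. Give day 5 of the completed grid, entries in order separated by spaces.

e a c d b

Day 5, shift 2: day 5 has {d} and shift 2 has {b, c, d, e}, leaving only a.
Day 2, shift 3: day 2 has {c, d} and shift 3 has {a, b}, leaving only e.
Day 5, shift 3: day 5 has {a, d} and shift 3 has {a, b, e}, leaving only c.
Day 1, shift 3: day 1 has {a, b, c} and shift 3 has {a, b, c, e}, leaving only d.
Day 1, shift 5: day 1 has {a, b, c, d} and shift 5 has {c}, leaving only e.
Day 5, shift 5: day 5 has {a, c, d} and shift 5 has {c, e}, leaving only b.
Day 5, shift 1: day 5 has {a, b, c, d} and shift 1 has {a, c, d}, leaving only e.
So day 5 reads: e a c d b.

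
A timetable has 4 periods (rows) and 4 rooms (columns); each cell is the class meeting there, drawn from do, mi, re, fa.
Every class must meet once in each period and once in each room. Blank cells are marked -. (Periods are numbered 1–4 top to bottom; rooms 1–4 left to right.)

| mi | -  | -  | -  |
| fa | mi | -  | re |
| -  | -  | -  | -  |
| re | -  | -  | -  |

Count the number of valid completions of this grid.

4

Period 1, room 2: eliminating its period and room leaves {do, re, fa}.
Period 1, room 3: eliminating its period and room leaves {do, re, fa}.
Period 1, room 4: eliminating its period and room leaves {do, fa}.
Period 2, room 3: eliminating its period and room leaves {do}.
Period 3, room 1: eliminating its period and room leaves {do}.
Period 3, room 2: eliminating its period and room leaves {do, re, fa}.
Period 3, room 3: eliminating its period and room leaves {do, mi, re, fa}.
Period 3, room 4: eliminating its period and room leaves {do, mi, fa}.
Period 4, room 2: eliminating its period and room leaves {do, fa}.
Period 4, room 3: eliminating its period and room leaves {do, mi, fa}.
Period 4, room 4: eliminating its period and room leaves {do, mi, fa}.
Enumerating the assignments across these blanks that avoid any period or room repeat gives 4 completions.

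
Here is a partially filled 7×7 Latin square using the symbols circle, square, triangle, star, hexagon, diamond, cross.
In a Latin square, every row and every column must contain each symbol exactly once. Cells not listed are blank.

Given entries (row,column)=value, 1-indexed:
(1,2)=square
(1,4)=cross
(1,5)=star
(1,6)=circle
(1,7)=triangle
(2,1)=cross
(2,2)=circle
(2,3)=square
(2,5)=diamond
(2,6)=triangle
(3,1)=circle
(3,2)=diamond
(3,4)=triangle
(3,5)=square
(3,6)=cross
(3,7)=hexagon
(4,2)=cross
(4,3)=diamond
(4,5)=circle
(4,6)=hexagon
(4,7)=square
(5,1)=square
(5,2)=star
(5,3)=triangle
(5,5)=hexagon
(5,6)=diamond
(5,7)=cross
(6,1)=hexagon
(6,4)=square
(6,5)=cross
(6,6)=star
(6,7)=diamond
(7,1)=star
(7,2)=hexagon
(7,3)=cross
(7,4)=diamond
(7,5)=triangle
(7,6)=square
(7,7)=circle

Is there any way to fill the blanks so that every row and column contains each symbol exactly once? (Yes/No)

Yes

No row or column among the givens repeats a symbol, and propagating forced cells runs into no contradiction.
One valid completion exists (for instance, diamond square hexagon cross star circle triangle / cross circle square hexagon diamond triangle star / circle diamond star triangle square cross hexagon / triangle cross diamond star circle hexagon square / square star triangle circle hexagon diamond cross / hexagon triangle circle square cross star diamond / star hexagon cross diamond triangle square circle).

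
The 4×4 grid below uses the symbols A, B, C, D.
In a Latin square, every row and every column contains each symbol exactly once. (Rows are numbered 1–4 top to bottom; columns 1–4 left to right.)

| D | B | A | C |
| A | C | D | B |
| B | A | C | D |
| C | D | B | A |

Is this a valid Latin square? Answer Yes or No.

Each row is a permutation of the 4 symbols, and so is each column.

Yes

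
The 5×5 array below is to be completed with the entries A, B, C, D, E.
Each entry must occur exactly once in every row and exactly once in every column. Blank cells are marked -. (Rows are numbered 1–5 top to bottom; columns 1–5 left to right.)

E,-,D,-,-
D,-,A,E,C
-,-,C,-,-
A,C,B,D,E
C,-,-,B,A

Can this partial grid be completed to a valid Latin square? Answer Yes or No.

No row or column among the givens repeats a symbol, and propagating forced cells runs into no contradiction.
One valid completion exists (for instance, E A D C B / D B A E C / B E C A D / A C B D E / C D E B A).

Yes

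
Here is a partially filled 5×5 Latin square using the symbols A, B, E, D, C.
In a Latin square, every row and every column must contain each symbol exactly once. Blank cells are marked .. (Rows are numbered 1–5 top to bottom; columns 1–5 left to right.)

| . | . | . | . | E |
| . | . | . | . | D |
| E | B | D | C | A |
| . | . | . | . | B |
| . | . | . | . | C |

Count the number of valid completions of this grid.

Row 1, column 1: eliminating its row and column leaves {A, B, D, C}.
Row 1, column 2: eliminating its row and column leaves {A, D, C}.
Row 1, column 3: eliminating its row and column leaves {A, B, C}.
Row 1, column 4: eliminating its row and column leaves {A, B, D}.
Row 2, column 1: eliminating its row and column leaves {A, B, C}.
Row 2, column 2: eliminating its row and column leaves {A, E, C}.
Row 2, column 3: eliminating its row and column leaves {A, B, E, C}.
Row 2, column 4: eliminating its row and column leaves {A, B, E}.
Row 4, column 1: eliminating its row and column leaves {A, D, C}.
Row 4, column 2: eliminating its row and column leaves {A, E, D, C}.
Row 4, column 3: eliminating its row and column leaves {A, E, C}.
Row 4, column 4: eliminating its row and column leaves {A, E, D}.
Row 5, column 1: eliminating its row and column leaves {A, B, D}.
Row 5, column 2: eliminating its row and column leaves {A, E, D}.
Row 5, column 3: eliminating its row and column leaves {A, B, E}.
Row 5, column 4: eliminating its row and column leaves {A, B, E, D}.
Enumerating the assignments across these blanks that avoid any row or column repeat gives 56 completions.

56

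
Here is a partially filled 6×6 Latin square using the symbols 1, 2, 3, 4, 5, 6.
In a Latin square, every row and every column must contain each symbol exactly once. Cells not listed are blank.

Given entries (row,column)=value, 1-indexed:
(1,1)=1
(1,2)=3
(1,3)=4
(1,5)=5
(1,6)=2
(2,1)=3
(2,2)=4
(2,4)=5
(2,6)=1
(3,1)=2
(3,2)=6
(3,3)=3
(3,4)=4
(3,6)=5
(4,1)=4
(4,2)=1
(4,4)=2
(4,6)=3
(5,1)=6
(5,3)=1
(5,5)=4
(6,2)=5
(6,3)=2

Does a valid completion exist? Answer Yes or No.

No

Row 5, column 6: row 5 together with column 6 already contain {1, 2, 3, 4, 5, 6} — every symbol — so nothing can go there. The grid has no valid completion.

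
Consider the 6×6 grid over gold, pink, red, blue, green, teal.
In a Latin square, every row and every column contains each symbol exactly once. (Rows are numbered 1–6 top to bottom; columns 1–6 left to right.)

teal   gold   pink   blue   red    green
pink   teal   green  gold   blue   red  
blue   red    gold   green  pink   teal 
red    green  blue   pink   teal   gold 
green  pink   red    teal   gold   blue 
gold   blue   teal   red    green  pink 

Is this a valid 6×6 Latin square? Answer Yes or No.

Yes

Each row is a permutation of the 6 symbols, and so is each column.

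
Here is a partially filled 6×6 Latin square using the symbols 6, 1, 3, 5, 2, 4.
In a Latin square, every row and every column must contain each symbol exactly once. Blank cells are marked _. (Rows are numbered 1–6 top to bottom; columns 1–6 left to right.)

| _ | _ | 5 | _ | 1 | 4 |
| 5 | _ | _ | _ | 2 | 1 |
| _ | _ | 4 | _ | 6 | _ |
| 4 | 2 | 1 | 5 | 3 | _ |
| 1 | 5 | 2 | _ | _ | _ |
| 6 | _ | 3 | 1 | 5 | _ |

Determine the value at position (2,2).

Row 2, column 3: row 2 has {1, 5, 2} and column 3 has {1, 3, 5, 2, 4}, leaving only 6.
Row 4, column 6: row 4 has {1, 3, 5, 2, 4} and column 6 has {1, 4}, leaving only 6.
Row 5, column 5: row 5 has {1, 5, 2} and column 5 has {6, 1, 3, 5, 2}, leaving only 4.
Row 5, column 6: row 5 has {1, 5, 2, 4} and column 6 has {6, 1, 4}, leaving only 3.
Row 5, column 4: row 5 has {1, 3, 5, 2, 4} and column 4 has {1, 5}, leaving only 6.
Row 6, column 2: row 6 has {6, 1, 3, 5} and column 2 has {5, 2}, leaving only 4.
Row 2 already has {6, 1, 5, 2} and column 2 already has {5, 2, 4}, so row 2, column 2 must be 3.

3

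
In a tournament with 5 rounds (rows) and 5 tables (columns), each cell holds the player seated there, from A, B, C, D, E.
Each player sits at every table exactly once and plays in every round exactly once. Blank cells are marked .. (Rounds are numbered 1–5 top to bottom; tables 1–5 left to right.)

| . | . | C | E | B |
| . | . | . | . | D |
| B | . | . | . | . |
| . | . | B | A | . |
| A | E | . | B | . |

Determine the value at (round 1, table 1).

Round 1 already has {B, C, E} and table 1 already has {A, B}, so round 1, table 1 must be D.

D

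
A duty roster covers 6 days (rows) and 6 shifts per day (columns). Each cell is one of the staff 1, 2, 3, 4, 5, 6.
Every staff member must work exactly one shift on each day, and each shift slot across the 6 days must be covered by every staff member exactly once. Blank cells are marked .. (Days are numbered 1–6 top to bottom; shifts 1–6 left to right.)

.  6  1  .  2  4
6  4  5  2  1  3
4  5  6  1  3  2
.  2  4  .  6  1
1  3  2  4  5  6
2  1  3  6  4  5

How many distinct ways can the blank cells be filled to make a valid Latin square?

2

Day 1, shift 1: eliminating its day and shift leaves {3, 5}.
Day 1, shift 4: eliminating its day and shift leaves {3, 5}.
Day 4, shift 1: eliminating its day and shift leaves {3, 5}.
Day 4, shift 4: eliminating its day and shift leaves {3, 5}.
Enumerating the assignments across these blanks that avoid any day or shift repeat gives 2 completions.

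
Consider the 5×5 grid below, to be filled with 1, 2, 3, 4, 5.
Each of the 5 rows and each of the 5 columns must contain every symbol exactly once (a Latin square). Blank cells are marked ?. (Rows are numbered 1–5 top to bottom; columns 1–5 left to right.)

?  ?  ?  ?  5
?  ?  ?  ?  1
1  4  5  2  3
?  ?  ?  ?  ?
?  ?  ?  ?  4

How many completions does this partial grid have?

56

Row 1, column 1: eliminating its row and column leaves {2, 3, 4}.
Row 1, column 2: eliminating its row and column leaves {1, 2, 3}.
Row 1, column 3: eliminating its row and column leaves {1, 2, 3, 4}.
Row 1, column 4: eliminating its row and column leaves {1, 3, 4}.
Row 2, column 1: eliminating its row and column leaves {2, 3, 4, 5}.
Row 2, column 2: eliminating its row and column leaves {2, 3, 5}.
Row 2, column 3: eliminating its row and column leaves {2, 3, 4}.
Row 2, column 4: eliminating its row and column leaves {3, 4, 5}.
Row 4, column 1: eliminating its row and column leaves {2, 3, 4, 5}.
Row 4, column 2: eliminating its row and column leaves {1, 2, 3, 5}.
Row 4, column 3: eliminating its row and column leaves {1, 2, 3, 4}.
Row 4, column 4: eliminating its row and column leaves {1, 3, 4, 5}.
Row 4, column 5: eliminating its row and column leaves {2}.
Row 5, column 1: eliminating its row and column leaves {2, 3, 5}.
Row 5, column 2: eliminating its row and column leaves {1, 2, 3, 5}.
Row 5, column 3: eliminating its row and column leaves {1, 2, 3}.
Row 5, column 4: eliminating its row and column leaves {1, 3, 5}.
Enumerating the assignments across these blanks that avoid any row or column repeat gives 56 completions.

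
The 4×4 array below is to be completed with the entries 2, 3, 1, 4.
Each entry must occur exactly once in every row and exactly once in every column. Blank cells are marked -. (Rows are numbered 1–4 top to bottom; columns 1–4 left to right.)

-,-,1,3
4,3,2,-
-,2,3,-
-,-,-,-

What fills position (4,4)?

Row 1, column 1: row 1 has {3, 1} and column 1 has {4}, leaving only 2.
Row 1, column 2: row 1 has {2, 3, 1} and column 2 has {2, 3}, leaving only 4.
Row 2, column 4: row 2 has {2, 3, 4} and column 4 has {3}, leaving only 1.
Row 3, column 1: row 3 has {2, 3} and column 1 has {2, 4}, leaving only 1.
Row 3, column 4: row 3 has {2, 3, 1} and column 4 has {3, 1}, leaving only 4.
Row 4 already has {} and column 4 already has {3, 1, 4}, so row 4, column 4 must be 2.

2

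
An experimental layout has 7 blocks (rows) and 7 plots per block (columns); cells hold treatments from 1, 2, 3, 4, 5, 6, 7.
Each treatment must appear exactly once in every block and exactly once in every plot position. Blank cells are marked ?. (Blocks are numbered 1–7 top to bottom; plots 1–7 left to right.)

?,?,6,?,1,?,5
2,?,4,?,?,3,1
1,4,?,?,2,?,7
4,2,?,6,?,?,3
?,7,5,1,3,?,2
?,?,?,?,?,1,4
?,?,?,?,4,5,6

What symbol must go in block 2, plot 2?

Block 1, plot 2: block 1 has {1, 5, 6} and plot 2 has {2, 4, 7}, leaving only 3.
Block 1, plot 1: block 1 has {1, 3, 5, 6} and plot 1 has {1, 2, 4}, leaving only 7.
Block 3, plot 3: block 3 has {1, 2, 4, 7} and plot 3 has {4, 5, 6}, leaving only 3.
Block 3, plot 4: block 3 has {1, 2, 3, 4, 7} and plot 4 has {1, 6}, leaving only 5.
Block 2, plot 4: block 2 has {1, 2, 3, 4} and plot 4 has {1, 5, 6}, leaving only 7.
Block 3, plot 6: block 3 has {1, 2, 3, 4, 5, 7} and plot 6 has {1, 3, 5}, leaving only 6.
Block 4, plot 6: block 4 has {2, 3, 4, 6} and plot 6 has {1, 3, 5, 6}, leaving only 7.
Block 4, plot 3: block 4 has {2, 3, 4, 6, 7} and plot 3 has {3, 4, 5, 6}, leaving only 1.
Block 4, plot 5: block 4 has {1, 2, 3, 4, 6, 7} and plot 5 has {1, 2, 3, 4}, leaving only 5.
Block 2, plot 5: block 2 has {1, 2, 3, 4, 7} and plot 5 has {1, 2, 3, 4, 5}, leaving only 6.
Block 2 already has {1, 2, 3, 4, 6, 7} and plot 2 already has {2, 3, 4, 7}, so block 2, plot 2 must be 5.

5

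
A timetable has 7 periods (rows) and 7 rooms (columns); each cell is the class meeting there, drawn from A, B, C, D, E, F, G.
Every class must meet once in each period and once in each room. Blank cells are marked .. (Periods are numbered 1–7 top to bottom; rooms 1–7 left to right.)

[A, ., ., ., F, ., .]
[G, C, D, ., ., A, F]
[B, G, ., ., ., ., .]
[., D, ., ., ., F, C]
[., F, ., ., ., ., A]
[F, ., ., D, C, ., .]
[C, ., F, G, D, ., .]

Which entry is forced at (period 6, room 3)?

Period 4, room 1: period 4 has {C, D, F} and room 1 has {A, B, C, F, G}, leaving only E.
Period 5, room 1: period 5 has {A, F} and room 1 has {A, B, C, E, F, G}, leaving only D.
Period 6, room 3 is narrowed to {A, B, E, G}.
If it were B, propagating the remaining blanks reaches a contradiction.
If it were E, propagating the remaining blanks reaches a contradiction.
If it were G, propagating the remaining blanks reaches a contradiction.
So period 6, room 3 must be A.

A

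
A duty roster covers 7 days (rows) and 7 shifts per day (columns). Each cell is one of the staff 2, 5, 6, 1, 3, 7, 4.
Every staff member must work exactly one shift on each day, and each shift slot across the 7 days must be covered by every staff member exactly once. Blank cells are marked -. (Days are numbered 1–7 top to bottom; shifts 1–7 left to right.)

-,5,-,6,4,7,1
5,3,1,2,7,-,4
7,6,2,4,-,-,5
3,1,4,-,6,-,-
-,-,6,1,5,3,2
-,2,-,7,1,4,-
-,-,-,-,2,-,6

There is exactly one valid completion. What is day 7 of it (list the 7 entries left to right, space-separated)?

Day 1, shift 1: day 1 has {5, 6, 1, 7, 4} and shift 1 has {5, 3, 7}, leaving only 2.
Day 1, shift 3: day 1 has {2, 5, 6, 1, 7, 4} and shift 3 has {2, 6, 1, 4}, leaving only 3.
Day 2, shift 6: day 2 has {2, 5, 1, 3, 7, 4} and shift 6 has {3, 7, 4}, leaving only 6.
Day 3, shift 5: day 3 has {2, 5, 6, 7, 4} and shift 5 has {2, 5, 6, 1, 7, 4}, leaving only 3.
Day 3, shift 6: day 3 has {2, 5, 6, 3, 7, 4} and shift 6 has {6, 3, 7, 4}, leaving only 1.
Day 7, shift 6: day 7 has {2, 6} and shift 6 has {6, 1, 3, 7, 4}, leaving only 5.
Day 7, shift 3: day 7 has {2, 5, 6} and shift 3 has {2, 6, 1, 3, 4}, leaving only 7.
Day 7, shift 2: day 7 has {2, 5, 6, 7} and shift 2 has {2, 5, 6, 1, 3}, leaving only 4.
Day 7, shift 1: day 7 has {2, 5, 6, 7, 4} and shift 1 has {2, 5, 3, 7}, leaving only 1.
Day 7, shift 4: day 7 has {2, 5, 6, 1, 7, 4} and shift 4 has {2, 6, 1, 7, 4}, leaving only 3.
So day 7 reads: 1 4 7 3 2 5 6.

1 4 7 3 2 5 6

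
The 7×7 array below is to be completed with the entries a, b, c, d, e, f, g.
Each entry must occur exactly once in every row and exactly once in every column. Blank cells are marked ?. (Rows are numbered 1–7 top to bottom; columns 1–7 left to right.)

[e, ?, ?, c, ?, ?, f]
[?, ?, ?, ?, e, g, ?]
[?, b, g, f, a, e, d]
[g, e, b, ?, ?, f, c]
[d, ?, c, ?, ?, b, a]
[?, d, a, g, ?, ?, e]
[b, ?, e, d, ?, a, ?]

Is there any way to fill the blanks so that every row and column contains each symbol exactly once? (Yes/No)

Row 1, column 3: row 1 has {c, e, f} and column 3 has {a, b, c, e, g}, so it must be d.
Now row 1, column 6: row 1 together with column 6 already contain {a, b, c, d, e, f, g} — every symbol — so nothing can go there. The grid has no valid completion.

No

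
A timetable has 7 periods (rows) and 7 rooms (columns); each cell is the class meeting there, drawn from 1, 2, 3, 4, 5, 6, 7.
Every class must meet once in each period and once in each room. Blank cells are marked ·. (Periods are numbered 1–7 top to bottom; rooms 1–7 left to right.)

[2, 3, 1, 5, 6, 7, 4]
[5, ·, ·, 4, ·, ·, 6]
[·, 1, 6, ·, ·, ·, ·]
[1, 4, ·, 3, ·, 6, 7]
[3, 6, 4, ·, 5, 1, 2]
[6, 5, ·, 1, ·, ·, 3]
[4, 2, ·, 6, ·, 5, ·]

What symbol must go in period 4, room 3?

Period 2, room 2: period 2 has {4, 5, 6} and room 2 has {1, 2, 3, 4, 5, 6}, leaving only 7.
Period 3, room 1: period 3 has {1, 6} and room 1 has {1, 2, 3, 4, 5, 6}, leaving only 7.
Period 3, room 4: period 3 has {1, 6, 7} and room 4 has {1, 3, 4, 5, 6}, leaving only 2.
Period 3, room 7: period 3 has {1, 2, 6, 7} and room 7 has {2, 3, 4, 6, 7}, leaving only 5.
Period 4, room 5: period 4 has {1, 3, 4, 6, 7} and room 5 has {5, 6}, leaving only 2.
Period 4 already has {1, 2, 3, 4, 6, 7} and room 3 already has {1, 4, 6}, so period 4, room 3 must be 5.

5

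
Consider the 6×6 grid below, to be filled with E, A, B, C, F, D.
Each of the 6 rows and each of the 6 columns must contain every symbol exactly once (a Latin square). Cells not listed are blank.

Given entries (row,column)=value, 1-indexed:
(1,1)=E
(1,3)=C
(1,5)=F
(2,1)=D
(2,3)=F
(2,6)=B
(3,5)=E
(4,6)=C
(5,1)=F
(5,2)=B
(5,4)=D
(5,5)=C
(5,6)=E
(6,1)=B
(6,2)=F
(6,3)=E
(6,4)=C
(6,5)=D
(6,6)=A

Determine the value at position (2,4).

E

Row 1, column 6: row 1 has {E, C, F} and column 6 has {E, A, B, C}, leaving only D.
Row 1, column 2: row 1 has {E, C, F, D} and column 2 has {B, F}, leaving only A.
Row 1, column 4: row 1 has {E, A, C, F, D} and column 4 has {C, D}, leaving only B.
Row 2, column 5: row 2 has {B, F, D} and column 5 has {E, C, F, D}, leaving only A.
Row 2 already has {A, B, F, D} and column 4 already has {B, C, D}, so row 2, column 4 must be E.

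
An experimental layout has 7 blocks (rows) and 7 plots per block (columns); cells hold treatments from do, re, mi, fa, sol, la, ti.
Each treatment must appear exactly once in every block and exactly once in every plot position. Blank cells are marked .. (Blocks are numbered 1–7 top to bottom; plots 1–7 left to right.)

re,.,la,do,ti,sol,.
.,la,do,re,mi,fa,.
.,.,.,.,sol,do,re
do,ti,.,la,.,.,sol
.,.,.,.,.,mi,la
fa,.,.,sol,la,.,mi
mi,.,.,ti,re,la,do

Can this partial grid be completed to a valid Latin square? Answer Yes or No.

No block or plot among the givens repeats a symbol, and propagating forced cells runs into no contradiction.
One valid completion exists (for instance, re mi la do ti sol fa / sol la do re mi fa ti / la fa ti mi sol do re / do ti mi la fa re sol / ti re sol fa do mi la / fa do re sol la ti mi / mi sol fa ti re la do).

Yes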